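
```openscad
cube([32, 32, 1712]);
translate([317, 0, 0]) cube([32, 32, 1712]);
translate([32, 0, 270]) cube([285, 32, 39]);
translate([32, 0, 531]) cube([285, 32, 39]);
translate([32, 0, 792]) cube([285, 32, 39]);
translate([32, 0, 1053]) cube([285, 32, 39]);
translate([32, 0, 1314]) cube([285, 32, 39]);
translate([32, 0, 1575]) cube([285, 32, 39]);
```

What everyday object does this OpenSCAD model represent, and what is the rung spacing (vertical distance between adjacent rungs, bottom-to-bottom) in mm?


A ladder. The rung spacing is 261 mm.

Two tall 32×32 posts with 6 short bars between them — a ladder. Adjacent rungs sit at z = 270 and z = 531, so the spacing is 531 − 270 = 261 mm.


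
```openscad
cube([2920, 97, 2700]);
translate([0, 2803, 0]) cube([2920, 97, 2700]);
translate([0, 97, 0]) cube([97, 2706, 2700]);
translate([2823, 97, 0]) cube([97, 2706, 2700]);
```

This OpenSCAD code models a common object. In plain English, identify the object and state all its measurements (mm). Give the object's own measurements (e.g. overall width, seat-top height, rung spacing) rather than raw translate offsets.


The wall frame of a small rectangular building: four walls, each 2700 mm tall and 97 mm thick, enclosing a footprint 2920 mm (x) by 2900 mm (y) outside-to-outside, with no floor or roof. The front and back walls (the −y and +y sides) span the full width; the two side walls fit between them.


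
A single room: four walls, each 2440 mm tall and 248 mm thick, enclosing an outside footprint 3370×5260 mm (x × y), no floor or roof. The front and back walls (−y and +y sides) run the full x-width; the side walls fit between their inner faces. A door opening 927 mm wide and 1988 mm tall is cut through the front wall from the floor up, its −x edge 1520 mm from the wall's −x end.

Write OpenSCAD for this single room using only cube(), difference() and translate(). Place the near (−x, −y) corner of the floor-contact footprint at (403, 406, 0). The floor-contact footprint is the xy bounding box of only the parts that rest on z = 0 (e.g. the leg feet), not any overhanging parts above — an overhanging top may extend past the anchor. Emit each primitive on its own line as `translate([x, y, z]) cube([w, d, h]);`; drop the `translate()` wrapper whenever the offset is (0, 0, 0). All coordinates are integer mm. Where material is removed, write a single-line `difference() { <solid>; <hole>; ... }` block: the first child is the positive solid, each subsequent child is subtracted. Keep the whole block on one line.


difference() { translate([403, 406, 0]) cube([3370, 248, 2440]); translate([1923, 406, 0]) cube([927, 248, 1988]); }
translate([403, 5418, 0]) cube([3370, 248, 2440]);
translate([403, 654, 0]) cube([248, 4764, 2440]);
translate([3525, 654, 0]) cube([248, 4764, 2440]);


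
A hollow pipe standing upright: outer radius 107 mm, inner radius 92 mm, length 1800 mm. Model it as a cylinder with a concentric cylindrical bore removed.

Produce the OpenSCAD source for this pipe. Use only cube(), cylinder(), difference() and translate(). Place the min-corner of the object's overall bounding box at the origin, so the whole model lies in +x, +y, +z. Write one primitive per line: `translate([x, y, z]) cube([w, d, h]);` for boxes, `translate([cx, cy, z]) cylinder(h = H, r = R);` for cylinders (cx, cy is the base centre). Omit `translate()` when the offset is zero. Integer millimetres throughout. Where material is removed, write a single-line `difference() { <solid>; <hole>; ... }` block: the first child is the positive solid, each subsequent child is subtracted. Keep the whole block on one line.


difference() { translate([107, 107, 0]) cylinder(h = 1800, r = 107); translate([107, 107, 0]) cylinder(h = 1800, r = 92); }


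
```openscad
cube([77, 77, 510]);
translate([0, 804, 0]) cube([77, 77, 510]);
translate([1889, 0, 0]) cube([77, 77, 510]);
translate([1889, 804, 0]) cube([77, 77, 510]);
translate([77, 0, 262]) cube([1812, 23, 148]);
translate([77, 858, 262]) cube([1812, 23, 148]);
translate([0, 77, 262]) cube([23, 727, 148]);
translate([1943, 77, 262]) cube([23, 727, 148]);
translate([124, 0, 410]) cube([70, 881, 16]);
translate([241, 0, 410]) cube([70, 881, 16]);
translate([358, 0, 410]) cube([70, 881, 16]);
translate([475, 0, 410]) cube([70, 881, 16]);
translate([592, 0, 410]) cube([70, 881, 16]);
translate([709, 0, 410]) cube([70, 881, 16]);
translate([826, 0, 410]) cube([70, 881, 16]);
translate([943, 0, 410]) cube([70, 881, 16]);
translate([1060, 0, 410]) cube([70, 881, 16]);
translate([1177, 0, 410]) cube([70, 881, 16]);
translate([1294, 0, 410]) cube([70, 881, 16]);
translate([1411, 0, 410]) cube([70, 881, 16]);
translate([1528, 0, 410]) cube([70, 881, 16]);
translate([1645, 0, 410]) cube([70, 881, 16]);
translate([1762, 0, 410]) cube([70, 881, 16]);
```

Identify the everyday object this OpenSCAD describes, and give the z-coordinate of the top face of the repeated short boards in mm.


A bed frame. The slat-top height is 426 mm.

Four posts, four rails, and a row of slats — a bed frame. Slats sit on the rails at z = 262 + 148 = 410; with slat thickness 16, the top is 426 mm.


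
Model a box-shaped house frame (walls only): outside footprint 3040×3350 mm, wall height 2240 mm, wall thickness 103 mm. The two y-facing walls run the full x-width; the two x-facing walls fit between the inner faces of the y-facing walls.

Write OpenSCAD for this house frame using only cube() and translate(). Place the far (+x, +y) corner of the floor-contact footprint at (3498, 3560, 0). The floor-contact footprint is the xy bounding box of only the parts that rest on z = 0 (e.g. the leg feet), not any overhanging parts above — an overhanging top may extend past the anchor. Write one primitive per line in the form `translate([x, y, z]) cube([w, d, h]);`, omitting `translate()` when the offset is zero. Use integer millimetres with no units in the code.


translate([458, 210, 0]) cube([3040, 103, 2240]);
translate([458, 3457, 0]) cube([3040, 103, 2240]);
translate([458, 313, 0]) cube([103, 3144, 2240]);
translate([3395, 313, 0]) cube([103, 3144, 2240]);


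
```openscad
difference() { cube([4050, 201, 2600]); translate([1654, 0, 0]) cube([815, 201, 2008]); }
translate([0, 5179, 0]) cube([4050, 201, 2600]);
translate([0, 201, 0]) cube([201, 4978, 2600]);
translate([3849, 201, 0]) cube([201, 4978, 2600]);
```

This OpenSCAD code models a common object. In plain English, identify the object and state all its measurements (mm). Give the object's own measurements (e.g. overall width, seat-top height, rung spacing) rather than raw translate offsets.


A single room: four walls, each 2600 mm tall and 201 mm thick, enclosing an outside footprint 4050×5380 mm (x × y), no floor or roof. The front and back walls (−y and +y sides) run the full x-width; the side walls fit between their inner faces. A door opening 815 mm wide and 2008 mm tall is cut through the front wall from the floor up, its −x edge 1654 mm from the wall's −x end.


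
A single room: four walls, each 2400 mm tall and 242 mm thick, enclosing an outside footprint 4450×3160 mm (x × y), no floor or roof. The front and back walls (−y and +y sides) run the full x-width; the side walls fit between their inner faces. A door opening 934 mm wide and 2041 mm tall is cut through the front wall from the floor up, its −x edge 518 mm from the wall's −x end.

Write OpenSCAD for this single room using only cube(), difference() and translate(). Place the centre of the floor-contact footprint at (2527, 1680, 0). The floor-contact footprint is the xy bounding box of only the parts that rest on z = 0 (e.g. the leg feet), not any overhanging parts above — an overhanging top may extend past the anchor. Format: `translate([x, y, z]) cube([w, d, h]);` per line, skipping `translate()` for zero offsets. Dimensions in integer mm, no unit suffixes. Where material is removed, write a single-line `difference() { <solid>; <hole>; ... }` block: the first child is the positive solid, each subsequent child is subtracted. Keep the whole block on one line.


difference() { translate([302, 100, 0]) cube([4450, 242, 2400]); translate([820, 100, 0]) cube([934, 242, 2041]); }
translate([302, 3018, 0]) cube([4450, 242, 2400]);
translate([302, 342, 0]) cube([242, 2676, 2400]);
translate([4510, 342, 0]) cube([242, 2676, 2400]);


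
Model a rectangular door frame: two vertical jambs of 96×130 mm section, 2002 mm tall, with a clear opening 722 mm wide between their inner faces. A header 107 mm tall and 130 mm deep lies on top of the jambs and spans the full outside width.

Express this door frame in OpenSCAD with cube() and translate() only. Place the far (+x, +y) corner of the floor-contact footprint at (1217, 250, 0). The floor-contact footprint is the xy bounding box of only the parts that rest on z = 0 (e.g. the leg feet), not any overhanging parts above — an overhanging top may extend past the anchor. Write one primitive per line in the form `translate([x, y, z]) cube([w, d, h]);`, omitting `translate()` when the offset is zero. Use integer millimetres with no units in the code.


translate([303, 120, 0]) cube([96, 130, 2002]);
translate([1121, 120, 0]) cube([96, 130, 2002]);
translate([303, 120, 2002]) cube([914, 130, 107]);


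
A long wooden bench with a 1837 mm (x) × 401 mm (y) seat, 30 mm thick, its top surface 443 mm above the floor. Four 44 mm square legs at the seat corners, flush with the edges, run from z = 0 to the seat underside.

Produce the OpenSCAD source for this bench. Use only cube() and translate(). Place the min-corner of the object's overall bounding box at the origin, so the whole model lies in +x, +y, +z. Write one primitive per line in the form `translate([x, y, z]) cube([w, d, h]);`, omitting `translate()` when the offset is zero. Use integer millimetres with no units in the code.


translate([0, 0, 413]) cube([1837, 401, 30]);
cube([44, 44, 413]);
translate([0, 357, 0]) cube([44, 44, 413]);
translate([1793, 0, 0]) cube([44, 44, 413]);
translate([1793, 357, 0]) cube([44, 44, 413]);


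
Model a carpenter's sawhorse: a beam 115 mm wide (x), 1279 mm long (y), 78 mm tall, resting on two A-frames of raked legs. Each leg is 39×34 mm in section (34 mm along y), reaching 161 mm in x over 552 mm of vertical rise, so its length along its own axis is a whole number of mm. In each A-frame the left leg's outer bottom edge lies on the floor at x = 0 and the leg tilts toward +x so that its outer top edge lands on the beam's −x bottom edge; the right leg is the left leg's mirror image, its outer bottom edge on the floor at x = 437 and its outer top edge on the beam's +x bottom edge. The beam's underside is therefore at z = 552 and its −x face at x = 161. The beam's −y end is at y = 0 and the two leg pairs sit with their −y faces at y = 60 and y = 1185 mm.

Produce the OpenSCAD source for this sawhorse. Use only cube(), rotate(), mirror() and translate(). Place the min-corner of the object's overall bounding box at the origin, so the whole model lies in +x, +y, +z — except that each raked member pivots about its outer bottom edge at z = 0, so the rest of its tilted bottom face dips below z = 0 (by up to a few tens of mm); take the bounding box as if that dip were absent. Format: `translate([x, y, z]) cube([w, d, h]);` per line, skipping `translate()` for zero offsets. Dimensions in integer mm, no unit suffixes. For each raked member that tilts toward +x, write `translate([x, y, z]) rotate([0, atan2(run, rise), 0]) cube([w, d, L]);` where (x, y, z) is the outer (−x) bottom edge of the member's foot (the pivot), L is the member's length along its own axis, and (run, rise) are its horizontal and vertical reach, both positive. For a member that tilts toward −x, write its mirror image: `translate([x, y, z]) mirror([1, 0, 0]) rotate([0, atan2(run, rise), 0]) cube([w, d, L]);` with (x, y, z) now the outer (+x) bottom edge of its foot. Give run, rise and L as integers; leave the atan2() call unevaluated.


translate([161, 0, 552]) cube([115, 1279, 78]);
translate([0, 60, 0]) rotate([0, atan2(161, 552), 0]) cube([39, 34, 575]);
translate([437, 60, 0]) mirror([1, 0, 0]) rotate([0, atan2(161, 552), 0]) cube([39, 34, 575]);
translate([0, 1185, 0]) rotate([0, atan2(161, 552), 0]) cube([39, 34, 575]);
translate([437, 1185, 0]) mirror([1, 0, 0]) rotate([0, atan2(161, 552), 0]) cube([39, 34, 575]);


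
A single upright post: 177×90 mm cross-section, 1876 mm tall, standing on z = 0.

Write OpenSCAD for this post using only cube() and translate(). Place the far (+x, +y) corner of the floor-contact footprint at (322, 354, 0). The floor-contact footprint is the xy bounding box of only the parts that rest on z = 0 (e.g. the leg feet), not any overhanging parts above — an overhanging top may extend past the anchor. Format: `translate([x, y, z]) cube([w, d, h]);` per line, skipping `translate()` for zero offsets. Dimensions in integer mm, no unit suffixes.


translate([145, 264, 0]) cube([177, 90, 1876]);


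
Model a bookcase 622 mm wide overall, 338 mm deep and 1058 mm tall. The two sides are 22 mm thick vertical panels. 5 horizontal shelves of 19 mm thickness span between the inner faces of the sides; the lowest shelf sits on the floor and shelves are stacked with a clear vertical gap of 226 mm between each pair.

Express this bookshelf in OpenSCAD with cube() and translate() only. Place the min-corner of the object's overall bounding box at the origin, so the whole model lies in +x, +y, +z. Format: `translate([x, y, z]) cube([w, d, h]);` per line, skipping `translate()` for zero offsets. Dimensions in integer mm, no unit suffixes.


cube([22, 338, 1058]);
translate([600, 0, 0]) cube([22, 338, 1058]);
translate([22, 0, 0]) cube([578, 338, 19]);
translate([22, 0, 245]) cube([578, 338, 19]);
translate([22, 0, 490]) cube([578, 338, 19]);
translate([22, 0, 735]) cube([578, 338, 19]);
translate([22, 0, 980]) cube([578, 338, 19]);


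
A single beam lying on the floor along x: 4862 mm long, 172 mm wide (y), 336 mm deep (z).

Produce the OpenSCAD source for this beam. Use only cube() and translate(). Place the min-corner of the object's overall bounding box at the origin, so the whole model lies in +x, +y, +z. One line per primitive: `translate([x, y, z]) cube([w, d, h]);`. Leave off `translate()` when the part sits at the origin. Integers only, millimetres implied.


cube([4862, 172, 336]);


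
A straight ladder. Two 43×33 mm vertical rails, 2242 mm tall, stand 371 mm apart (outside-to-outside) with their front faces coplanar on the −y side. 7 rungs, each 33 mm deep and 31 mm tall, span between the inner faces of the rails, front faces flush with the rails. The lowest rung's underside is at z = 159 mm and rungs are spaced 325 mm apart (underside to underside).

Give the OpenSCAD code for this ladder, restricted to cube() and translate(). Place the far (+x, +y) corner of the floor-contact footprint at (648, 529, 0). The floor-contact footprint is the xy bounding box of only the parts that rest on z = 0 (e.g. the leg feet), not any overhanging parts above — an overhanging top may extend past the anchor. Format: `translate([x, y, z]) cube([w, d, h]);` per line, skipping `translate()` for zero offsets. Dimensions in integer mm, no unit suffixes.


// rung span = 371 - 2*43 = 285
// rung[k] z = 159 + k*325
translate([277, 496, 0]) cube([43, 33, 2242]);
translate([605, 496, 0]) cube([43, 33, 2242]);
translate([320, 496, 159]) cube([285, 33, 31]);
translate([320, 496, 484]) cube([285, 33, 31]);
translate([320, 496, 809]) cube([285, 33, 31]);
translate([320, 496, 1134]) cube([285, 33, 31]);
translate([320, 496, 1459]) cube([285, 33, 31]);
translate([320, 496, 1784]) cube([285, 33, 31]);
translate([320, 496, 2109]) cube([285, 33, 31]);


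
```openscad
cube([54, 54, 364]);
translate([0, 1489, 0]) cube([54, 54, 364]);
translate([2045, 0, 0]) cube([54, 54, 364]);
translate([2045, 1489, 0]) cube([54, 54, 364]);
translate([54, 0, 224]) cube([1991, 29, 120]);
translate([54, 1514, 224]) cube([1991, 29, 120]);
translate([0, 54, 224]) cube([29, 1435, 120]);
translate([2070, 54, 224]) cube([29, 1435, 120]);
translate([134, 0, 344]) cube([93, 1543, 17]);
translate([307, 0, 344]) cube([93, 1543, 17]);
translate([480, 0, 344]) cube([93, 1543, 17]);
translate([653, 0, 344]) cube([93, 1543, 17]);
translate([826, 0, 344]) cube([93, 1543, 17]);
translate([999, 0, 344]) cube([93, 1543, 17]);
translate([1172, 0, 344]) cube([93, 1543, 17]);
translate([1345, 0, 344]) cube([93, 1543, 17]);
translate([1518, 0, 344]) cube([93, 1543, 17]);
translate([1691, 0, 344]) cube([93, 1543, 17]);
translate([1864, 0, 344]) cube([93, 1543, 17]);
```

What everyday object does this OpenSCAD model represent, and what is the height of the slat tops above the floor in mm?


A bed frame. The slat-top height is 361 mm.

Four posts, four rails, and a row of slats — a bed frame. Slats sit on the rails at z = 224 + 120 = 344; with slat thickness 17, the top is 361 mm.


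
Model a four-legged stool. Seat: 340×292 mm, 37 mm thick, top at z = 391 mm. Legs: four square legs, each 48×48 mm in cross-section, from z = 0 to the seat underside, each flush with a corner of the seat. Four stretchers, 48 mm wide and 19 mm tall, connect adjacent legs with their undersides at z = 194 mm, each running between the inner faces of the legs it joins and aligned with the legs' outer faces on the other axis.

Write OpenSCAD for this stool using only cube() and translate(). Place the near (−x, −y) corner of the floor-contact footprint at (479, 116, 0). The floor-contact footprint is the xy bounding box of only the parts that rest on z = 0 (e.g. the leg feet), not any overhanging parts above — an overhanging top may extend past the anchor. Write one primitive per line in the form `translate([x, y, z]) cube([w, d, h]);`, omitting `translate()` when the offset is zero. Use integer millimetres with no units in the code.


translate([479, 116, 354]) cube([340, 292, 37]);
translate([479, 116, 0]) cube([48, 48, 354]);
translate([771, 116, 0]) cube([48, 48, 354]);
translate([479, 360, 0]) cube([48, 48, 354]);
translate([771, 360, 0]) cube([48, 48, 354]);
translate([527, 116, 194]) cube([244, 48, 19]);
translate([527, 360, 194]) cube([244, 48, 19]);
translate([479, 164, 194]) cube([48, 196, 19]);
translate([771, 164, 194]) cube([48, 196, 19]);


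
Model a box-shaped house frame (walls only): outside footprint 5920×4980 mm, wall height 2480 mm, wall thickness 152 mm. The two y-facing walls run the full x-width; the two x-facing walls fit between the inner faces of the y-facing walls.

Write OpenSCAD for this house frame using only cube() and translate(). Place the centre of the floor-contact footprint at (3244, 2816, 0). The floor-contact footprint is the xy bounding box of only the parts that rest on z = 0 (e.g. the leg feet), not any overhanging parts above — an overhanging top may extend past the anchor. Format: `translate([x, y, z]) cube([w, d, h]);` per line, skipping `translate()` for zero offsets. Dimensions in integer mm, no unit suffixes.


translate([284, 326, 0]) cube([5920, 152, 2480]);
translate([284, 5154, 0]) cube([5920, 152, 2480]);
translate([284, 478, 0]) cube([152, 4676, 2480]);
translate([6052, 478, 0]) cube([152, 4676, 2480]);


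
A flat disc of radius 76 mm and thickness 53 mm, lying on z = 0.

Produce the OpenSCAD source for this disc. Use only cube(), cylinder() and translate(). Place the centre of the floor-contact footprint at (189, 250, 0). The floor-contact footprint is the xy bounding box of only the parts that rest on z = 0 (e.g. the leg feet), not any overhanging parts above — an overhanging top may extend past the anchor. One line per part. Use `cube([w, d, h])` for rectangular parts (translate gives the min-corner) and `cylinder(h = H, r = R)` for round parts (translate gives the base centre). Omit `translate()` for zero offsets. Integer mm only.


translate([189, 250, 0]) cylinder(h = 53, r = 76);


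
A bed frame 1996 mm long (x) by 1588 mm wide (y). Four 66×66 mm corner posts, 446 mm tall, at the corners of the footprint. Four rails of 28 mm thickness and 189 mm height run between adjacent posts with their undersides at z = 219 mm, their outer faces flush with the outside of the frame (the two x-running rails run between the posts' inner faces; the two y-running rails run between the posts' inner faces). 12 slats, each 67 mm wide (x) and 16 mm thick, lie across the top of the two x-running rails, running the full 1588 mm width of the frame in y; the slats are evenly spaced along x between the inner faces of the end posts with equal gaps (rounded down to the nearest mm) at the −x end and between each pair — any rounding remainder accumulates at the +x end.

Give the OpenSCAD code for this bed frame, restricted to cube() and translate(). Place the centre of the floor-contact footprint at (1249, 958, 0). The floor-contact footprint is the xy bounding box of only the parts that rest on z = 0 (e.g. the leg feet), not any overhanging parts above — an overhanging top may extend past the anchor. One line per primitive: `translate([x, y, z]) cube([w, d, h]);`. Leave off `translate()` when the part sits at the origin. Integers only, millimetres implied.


translate([251, 164, 0]) cube([66, 66, 446]);
translate([251, 1686, 0]) cube([66, 66, 446]);
translate([2181, 164, 0]) cube([66, 66, 446]);
translate([2181, 1686, 0]) cube([66, 66, 446]);
translate([317, 164, 219]) cube([1864, 28, 189]);
translate([317, 1724, 219]) cube([1864, 28, 189]);
translate([251, 230, 219]) cube([28, 1456, 189]);
translate([2219, 230, 219]) cube([28, 1456, 189]);
translate([398, 164, 408]) cube([67, 1588, 16]);
translate([546, 164, 408]) cube([67, 1588, 16]);
translate([694, 164, 408]) cube([67, 1588, 16]);
translate([842, 164, 408]) cube([67, 1588, 16]);
translate([990, 164, 408]) cube([67, 1588, 16]);
translate([1138, 164, 408]) cube([67, 1588, 16]);
translate([1286, 164, 408]) cube([67, 1588, 16]);
translate([1434, 164, 408]) cube([67, 1588, 16]);
translate([1582, 164, 408]) cube([67, 1588, 16]);
translate([1730, 164, 408]) cube([67, 1588, 16]);
translate([1878, 164, 408]) cube([67, 1588, 16]);
translate([2026, 164, 408]) cube([67, 1588, 16]);


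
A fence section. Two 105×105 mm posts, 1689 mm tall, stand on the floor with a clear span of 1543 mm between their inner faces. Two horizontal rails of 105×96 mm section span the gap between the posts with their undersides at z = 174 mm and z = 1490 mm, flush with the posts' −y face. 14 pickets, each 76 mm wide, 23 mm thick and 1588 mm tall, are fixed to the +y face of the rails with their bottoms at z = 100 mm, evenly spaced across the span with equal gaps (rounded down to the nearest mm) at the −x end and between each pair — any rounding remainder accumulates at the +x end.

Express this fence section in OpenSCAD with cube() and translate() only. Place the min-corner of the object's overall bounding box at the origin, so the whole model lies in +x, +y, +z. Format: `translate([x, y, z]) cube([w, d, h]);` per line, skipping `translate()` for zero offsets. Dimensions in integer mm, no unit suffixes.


cube([105, 105, 1689]);
translate([1648, 0, 0]) cube([105, 105, 1689]);
translate([105, 0, 174]) cube([1543, 105, 96]);
translate([105, 0, 1490]) cube([1543, 105, 96]);
translate([136, 105, 100]) cube([76, 23, 1588]);
translate([243, 105, 100]) cube([76, 23, 1588]);
translate([350, 105, 100]) cube([76, 23, 1588]);
translate([457, 105, 100]) cube([76, 23, 1588]);
translate([564, 105, 100]) cube([76, 23, 1588]);
translate([671, 105, 100]) cube([76, 23, 1588]);
translate([778, 105, 100]) cube([76, 23, 1588]);
translate([885, 105, 100]) cube([76, 23, 1588]);
translate([992, 105, 100]) cube([76, 23, 1588]);
translate([1099, 105, 100]) cube([76, 23, 1588]);
translate([1206, 105, 100]) cube([76, 23, 1588]);
translate([1313, 105, 100]) cube([76, 23, 1588]);
translate([1420, 105, 100]) cube([76, 23, 1588]);
translate([1527, 105, 100]) cube([76, 23, 1588]);


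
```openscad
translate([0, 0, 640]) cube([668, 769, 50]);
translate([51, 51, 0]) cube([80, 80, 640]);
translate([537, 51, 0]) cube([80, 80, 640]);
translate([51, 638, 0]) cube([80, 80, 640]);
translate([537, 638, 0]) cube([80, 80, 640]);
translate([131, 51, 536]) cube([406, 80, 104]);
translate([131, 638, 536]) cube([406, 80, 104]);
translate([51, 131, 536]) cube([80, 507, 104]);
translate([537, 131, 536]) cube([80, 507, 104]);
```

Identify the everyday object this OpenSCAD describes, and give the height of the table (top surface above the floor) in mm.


A table. The table height is 690 mm.

A 668×769×50 slab sits at z = 640 on four 80 mm square posts — a table. The top surface is at 640 + 50 = 690 mm.


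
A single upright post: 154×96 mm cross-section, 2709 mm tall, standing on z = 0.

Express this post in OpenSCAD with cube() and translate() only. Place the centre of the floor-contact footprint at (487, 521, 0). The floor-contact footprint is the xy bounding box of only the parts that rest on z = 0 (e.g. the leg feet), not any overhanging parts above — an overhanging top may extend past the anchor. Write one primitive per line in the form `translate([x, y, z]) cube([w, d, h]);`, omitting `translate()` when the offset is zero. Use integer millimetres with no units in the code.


translate([410, 473, 0]) cube([154, 96, 2709]);


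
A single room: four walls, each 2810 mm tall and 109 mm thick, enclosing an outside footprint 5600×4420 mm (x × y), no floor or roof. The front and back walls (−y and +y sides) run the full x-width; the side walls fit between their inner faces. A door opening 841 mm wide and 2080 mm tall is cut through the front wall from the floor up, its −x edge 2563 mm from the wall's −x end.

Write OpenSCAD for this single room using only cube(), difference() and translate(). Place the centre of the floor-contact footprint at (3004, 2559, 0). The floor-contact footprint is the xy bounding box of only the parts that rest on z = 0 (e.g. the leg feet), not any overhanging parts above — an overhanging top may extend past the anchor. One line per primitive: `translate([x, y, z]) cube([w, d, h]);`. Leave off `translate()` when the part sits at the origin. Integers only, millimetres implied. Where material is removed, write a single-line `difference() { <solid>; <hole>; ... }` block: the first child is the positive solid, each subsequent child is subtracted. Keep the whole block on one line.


difference() { translate([204, 349, 0]) cube([5600, 109, 2810]); translate([2767, 349, 0]) cube([841, 109, 2080]); }
translate([204, 4660, 0]) cube([5600, 109, 2810]);
translate([204, 458, 0]) cube([109, 4202, 2810]);
translate([5695, 458, 0]) cube([109, 4202, 2810]);


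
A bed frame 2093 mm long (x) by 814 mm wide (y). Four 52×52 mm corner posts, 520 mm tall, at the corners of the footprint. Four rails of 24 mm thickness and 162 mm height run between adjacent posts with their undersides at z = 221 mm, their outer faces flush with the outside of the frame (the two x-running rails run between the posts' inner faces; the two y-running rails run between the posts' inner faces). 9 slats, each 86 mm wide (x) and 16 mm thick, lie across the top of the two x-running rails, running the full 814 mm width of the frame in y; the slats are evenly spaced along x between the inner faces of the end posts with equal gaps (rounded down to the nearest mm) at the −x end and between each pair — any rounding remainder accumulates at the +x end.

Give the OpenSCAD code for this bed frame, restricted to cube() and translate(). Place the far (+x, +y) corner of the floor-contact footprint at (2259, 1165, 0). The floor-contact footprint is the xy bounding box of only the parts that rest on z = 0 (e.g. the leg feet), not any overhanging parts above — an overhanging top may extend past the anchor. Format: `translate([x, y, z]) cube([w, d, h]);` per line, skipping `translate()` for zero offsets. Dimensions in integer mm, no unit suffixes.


translate([166, 351, 0]) cube([52, 52, 520]);
translate([166, 1113, 0]) cube([52, 52, 520]);
translate([2207, 351, 0]) cube([52, 52, 520]);
translate([2207, 1113, 0]) cube([52, 52, 520]);
translate([218, 351, 221]) cube([1989, 24, 162]);
translate([218, 1141, 221]) cube([1989, 24, 162]);
translate([166, 403, 221]) cube([24, 710, 162]);
translate([2235, 403, 221]) cube([24, 710, 162]);
translate([339, 351, 383]) cube([86, 814, 16]);
translate([546, 351, 383]) cube([86, 814, 16]);
translate([753, 351, 383]) cube([86, 814, 16]);
translate([960, 351, 383]) cube([86, 814, 16]);
translate([1167, 351, 383]) cube([86, 814, 16]);
translate([1374, 351, 383]) cube([86, 814, 16]);
translate([1581, 351, 383]) cube([86, 814, 16]);
translate([1788, 351, 383]) cube([86, 814, 16]);
translate([1995, 351, 383]) cube([86, 814, 16]);


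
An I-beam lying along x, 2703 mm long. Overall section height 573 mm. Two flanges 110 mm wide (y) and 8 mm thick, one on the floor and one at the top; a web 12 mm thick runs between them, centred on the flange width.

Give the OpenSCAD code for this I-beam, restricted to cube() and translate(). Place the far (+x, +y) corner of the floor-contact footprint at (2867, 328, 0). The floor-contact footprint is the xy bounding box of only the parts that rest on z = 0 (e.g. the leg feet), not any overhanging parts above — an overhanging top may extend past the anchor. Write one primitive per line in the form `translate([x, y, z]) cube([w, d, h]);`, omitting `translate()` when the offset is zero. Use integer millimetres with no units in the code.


translate([164, 218, 0]) cube([2703, 110, 8]);
translate([164, 267, 8]) cube([2703, 12, 557]);
translate([164, 218, 565]) cube([2703, 110, 8]);


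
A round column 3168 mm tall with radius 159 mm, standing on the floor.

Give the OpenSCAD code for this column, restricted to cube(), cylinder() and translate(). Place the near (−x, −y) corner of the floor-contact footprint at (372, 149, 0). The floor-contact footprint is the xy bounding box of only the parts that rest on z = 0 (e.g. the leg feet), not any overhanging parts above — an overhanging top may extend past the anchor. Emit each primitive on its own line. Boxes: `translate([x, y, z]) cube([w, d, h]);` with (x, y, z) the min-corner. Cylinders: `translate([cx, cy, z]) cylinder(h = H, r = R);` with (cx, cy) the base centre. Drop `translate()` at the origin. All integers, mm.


translate([531, 308, 0]) cylinder(h = 3168, r = 159);


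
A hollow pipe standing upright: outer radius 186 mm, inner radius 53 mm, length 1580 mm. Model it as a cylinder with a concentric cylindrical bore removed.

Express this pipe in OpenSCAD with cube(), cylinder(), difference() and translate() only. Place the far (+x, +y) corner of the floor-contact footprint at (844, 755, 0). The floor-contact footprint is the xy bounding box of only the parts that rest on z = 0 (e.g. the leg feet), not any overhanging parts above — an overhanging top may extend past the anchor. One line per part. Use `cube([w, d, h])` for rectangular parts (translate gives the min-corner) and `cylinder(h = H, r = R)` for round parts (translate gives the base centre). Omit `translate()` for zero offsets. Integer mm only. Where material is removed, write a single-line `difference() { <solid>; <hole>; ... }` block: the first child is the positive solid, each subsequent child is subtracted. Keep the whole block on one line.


difference() { translate([658, 569, 0]) cylinder(h = 1580, r = 186); translate([658, 569, 0]) cylinder(h = 1580, r = 53); }


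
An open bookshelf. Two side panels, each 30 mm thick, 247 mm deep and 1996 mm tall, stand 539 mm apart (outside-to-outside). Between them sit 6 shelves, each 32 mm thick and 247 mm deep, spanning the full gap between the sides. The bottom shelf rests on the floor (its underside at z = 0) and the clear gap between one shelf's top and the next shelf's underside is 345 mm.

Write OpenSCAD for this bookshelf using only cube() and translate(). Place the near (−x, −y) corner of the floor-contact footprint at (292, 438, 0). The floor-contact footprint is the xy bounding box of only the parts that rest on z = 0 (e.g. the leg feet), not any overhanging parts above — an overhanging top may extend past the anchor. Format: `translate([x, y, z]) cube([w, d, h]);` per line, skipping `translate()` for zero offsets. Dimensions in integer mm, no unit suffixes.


translate([292, 438, 0]) cube([30, 247, 1996]);
translate([801, 438, 0]) cube([30, 247, 1996]);
translate([322, 438, 0]) cube([479, 247, 32]);
translate([322, 438, 377]) cube([479, 247, 32]);
translate([322, 438, 754]) cube([479, 247, 32]);
translate([322, 438, 1131]) cube([479, 247, 32]);
translate([322, 438, 1508]) cube([479, 247, 32]);
translate([322, 438, 1885]) cube([479, 247, 32]);


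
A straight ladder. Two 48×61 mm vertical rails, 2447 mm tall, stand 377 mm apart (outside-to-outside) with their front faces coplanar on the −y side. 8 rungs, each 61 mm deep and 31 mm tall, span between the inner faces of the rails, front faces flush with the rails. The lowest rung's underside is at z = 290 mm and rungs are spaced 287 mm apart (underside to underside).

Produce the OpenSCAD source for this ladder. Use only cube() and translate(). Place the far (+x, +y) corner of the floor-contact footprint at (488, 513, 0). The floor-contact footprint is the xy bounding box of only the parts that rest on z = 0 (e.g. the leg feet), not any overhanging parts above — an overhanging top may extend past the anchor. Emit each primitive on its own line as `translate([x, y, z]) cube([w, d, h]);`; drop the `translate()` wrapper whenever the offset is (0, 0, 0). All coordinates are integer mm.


translate([111, 452, 0]) cube([48, 61, 2447]);
translate([440, 452, 0]) cube([48, 61, 2447]);
translate([159, 452, 290]) cube([281, 61, 31]);
translate([159, 452, 577]) cube([281, 61, 31]);
translate([159, 452, 864]) cube([281, 61, 31]);
translate([159, 452, 1151]) cube([281, 61, 31]);
translate([159, 452, 1438]) cube([281, 61, 31]);
translate([159, 452, 1725]) cube([281, 61, 31]);
translate([159, 452, 2012]) cube([281, 61, 31]);
translate([159, 452, 2299]) cube([281, 61, 31]);


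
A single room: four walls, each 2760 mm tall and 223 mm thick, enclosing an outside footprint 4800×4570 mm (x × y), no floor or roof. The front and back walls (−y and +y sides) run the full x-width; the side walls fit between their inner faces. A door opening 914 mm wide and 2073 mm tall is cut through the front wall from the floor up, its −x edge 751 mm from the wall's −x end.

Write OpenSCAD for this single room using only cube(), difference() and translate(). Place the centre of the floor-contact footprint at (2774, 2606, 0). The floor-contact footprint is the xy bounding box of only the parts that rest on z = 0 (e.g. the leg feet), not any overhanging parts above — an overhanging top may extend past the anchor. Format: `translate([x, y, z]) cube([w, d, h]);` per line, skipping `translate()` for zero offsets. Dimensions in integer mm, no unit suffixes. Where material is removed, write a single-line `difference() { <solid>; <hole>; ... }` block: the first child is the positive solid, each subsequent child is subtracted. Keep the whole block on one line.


difference() { translate([374, 321, 0]) cube([4800, 223, 2760]); translate([1125, 321, 0]) cube([914, 223, 2073]); }
translate([374, 4668, 0]) cube([4800, 223, 2760]);
translate([374, 544, 0]) cube([223, 4124, 2760]);
translate([4951, 544, 0]) cube([223, 4124, 2760]);


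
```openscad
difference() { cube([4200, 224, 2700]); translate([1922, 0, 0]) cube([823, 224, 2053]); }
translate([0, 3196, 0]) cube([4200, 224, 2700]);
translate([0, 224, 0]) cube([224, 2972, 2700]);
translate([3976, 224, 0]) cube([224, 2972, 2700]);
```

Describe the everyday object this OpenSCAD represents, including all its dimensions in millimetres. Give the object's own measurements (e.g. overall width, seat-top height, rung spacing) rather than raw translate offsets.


A single room: four walls, each 2700 mm tall and 224 mm thick, enclosing an outside footprint 4200×3420 mm (x × y), no floor or roof. The front and back walls (−y and +y sides) run the full x-width; the side walls fit between their inner faces. A door opening 823 mm wide and 2053 mm tall is cut through the front wall from the floor up, its −x edge 1922 mm from the wall's −x end.


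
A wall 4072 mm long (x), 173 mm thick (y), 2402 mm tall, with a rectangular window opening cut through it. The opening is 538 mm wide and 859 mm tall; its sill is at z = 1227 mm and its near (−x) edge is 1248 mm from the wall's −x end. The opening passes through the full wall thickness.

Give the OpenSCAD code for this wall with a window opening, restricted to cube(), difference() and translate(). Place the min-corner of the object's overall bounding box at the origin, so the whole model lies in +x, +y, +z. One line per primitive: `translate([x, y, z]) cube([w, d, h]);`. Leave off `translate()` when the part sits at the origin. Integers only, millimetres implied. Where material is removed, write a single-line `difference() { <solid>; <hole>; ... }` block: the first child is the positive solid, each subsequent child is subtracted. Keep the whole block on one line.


difference() { cube([4072, 173, 2402]); translate([1248, 0, 1227]) cube([538, 173, 859]); }


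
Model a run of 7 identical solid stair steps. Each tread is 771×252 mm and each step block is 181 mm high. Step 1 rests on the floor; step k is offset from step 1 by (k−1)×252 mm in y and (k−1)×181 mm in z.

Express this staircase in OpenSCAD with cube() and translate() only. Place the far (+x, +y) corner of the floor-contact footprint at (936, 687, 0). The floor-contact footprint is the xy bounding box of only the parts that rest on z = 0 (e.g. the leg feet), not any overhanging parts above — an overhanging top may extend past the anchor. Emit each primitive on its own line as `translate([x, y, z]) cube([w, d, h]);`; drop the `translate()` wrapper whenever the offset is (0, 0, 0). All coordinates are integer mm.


translate([165, 435, 0]) cube([771, 252, 181]);
translate([165, 687, 181]) cube([771, 252, 181]);
translate([165, 939, 362]) cube([771, 252, 181]);
translate([165, 1191, 543]) cube([771, 252, 181]);
translate([165, 1443, 724]) cube([771, 252, 181]);
translate([165, 1695, 905]) cube([771, 252, 181]);
translate([165, 1947, 1086]) cube([771, 252, 181]);


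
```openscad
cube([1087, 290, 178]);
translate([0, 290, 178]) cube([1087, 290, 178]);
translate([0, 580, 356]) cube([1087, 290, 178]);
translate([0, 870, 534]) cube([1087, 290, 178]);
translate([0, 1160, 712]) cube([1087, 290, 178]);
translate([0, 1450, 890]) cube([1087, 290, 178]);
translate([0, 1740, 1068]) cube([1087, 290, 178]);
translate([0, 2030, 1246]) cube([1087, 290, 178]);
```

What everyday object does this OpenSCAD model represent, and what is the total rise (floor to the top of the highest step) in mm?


A staircase. The total rise is 1424 mm.

8 identical blocks, each offset up and back from the previous — a staircase. Each step is 178 mm tall and there are 8 of them, so the total rise is 8 × 178 = 1424 mm.


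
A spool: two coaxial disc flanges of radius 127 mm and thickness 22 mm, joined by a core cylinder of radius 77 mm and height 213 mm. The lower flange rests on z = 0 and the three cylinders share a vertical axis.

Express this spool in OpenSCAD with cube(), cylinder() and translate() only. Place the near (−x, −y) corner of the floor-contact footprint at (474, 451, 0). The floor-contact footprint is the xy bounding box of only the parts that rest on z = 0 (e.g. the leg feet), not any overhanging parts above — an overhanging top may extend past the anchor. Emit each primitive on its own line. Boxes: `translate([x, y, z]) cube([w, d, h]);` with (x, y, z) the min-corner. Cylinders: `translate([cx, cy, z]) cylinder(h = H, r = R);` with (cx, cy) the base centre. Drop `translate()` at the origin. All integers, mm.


translate([601, 578, 0]) cylinder(h = 22, r = 127);
translate([601, 578, 22]) cylinder(h = 213, r = 77);
translate([601, 578, 235]) cylinder(h = 22, r = 127);


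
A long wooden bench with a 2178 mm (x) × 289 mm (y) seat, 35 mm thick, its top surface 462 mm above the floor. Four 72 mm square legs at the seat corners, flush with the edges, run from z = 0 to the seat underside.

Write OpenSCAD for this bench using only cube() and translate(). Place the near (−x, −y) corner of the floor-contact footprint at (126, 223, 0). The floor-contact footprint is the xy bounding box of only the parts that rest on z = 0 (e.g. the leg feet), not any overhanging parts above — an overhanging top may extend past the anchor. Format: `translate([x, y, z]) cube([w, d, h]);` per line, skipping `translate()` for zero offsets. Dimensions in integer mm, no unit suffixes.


translate([126, 223, 427]) cube([2178, 289, 35]);
translate([126, 223, 0]) cube([72, 72, 427]);
translate([126, 440, 0]) cube([72, 72, 427]);
translate([2232, 223, 0]) cube([72, 72, 427]);
translate([2232, 440, 0]) cube([72, 72, 427]);
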